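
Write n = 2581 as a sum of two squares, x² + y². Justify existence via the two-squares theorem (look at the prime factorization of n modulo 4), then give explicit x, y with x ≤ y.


Step 1: Factor n = 2581 = 29 · 89.
Step 2: Check the mod-4 condition on each prime factor: 29 ≡ 1 (mod 4), exponent 1; 89 ≡ 1 (mod 4), exponent 1.
All primes ≡ 3 (mod 4) appear to even exponent (or don't appear), so by the two-squares theorem n IS expressible as a sum of two squares.
Step 3: Build a representation. Here n = 29 · 89 is a product of primes ≡ 1 (mod 4). Each prime p ≡ 1 (mod 4) is itself a sum of two squares; find a² by testing p − a² for a perfect square:
  29: 29 − 1² = 28, 29 − 2² = 25 = 5² ⇒ 29 = 2² + 5².
  89: 89 − 1² = 88, 89 − 2² = 85, 89 − 3² = 80, 89 − 4² = 73, 89 − 5² = 64 = 8² ⇒ 89 = 5² + 8².
  Combine using the Brahmagupta–Fibonacci identity (a² + b²)(c² + d²) = (ac − bd)² + (ad + bc)² = (ac + bd)² + (ad − bc)²:
  29 · 89 = 2581: from (2² + 5²)(5² + 8²), take (2·5 − 5·8, 2·8 + 5·5) = (10 − 40, 16 + 25) = (-30, 41); dropping signs (only squares matter) gives (30, 41); check 30² + 41² = 900 + 1681 = 2581 ✓.
Step 4: Order so x ≤ y and verify: 30² + 41² = 900 + 1681 = 2581 = n. ✓

n = 2581 = 30² + 41² (one valid representation with x ≤ y).


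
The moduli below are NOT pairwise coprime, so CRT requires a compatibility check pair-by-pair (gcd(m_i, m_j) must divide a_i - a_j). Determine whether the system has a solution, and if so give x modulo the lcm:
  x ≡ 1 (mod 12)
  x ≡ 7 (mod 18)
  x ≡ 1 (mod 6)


Moduli 12, 18, 6 are not pairwise coprime, so CRT works modulo lcm(m_i) when all pairwise compatibility conditions hold.
Pairwise compatibility: gcd(m_i, m_j) must divide a_i - a_j for every pair.
Merge one congruence at a time:
  Start: x ≡ 1 (mod 12).
  Combine with x ≡ 7 (mod 18): gcd(12, 18) = 6; 7 - 1 = 6, which IS divisible by 6, so compatible.
    Write x = 1 + 12·t and substitute into x ≡ 7 (mod 18): 12·t ≡ 7 − 1 = 6 (mod 18).
    Divide the congruence (and modulus) by g = 6: 2·t ≡ 1 (mod 3).
    The inverse of 2 mod 3 is 2 (since 2·2 = 4 = 1·3 + 1), so t ≡ 2·1 = 2 ≡ 2 (mod 3).
    Then x = 1 + 12·2 = 25, valid modulo lcm(12, 18) = 36: x ≡ 25 (mod 36).
  Combine with x ≡ 1 (mod 6): gcd(36, 6) = 6; 1 - 25 = -24, which IS divisible by 6, so compatible.
    Write x = 25 + 36·t and substitute into x ≡ 1 (mod 6): 36·t ≡ 1 − 25 = -24 (mod 6).
    Divide the congruence (and modulus) by g = 6: 6·t ≡ -4 (mod 1).
    Modulo 1 every t works; take t = 0.
    Then x = 25 + 36·0 = 25, valid modulo lcm(36, 6) = 36: x ≡ 25 (mod 36).
Verify: 25 mod 12 = 1, 25 mod 18 = 7, 25 mod 6 = 1.

x ≡ 25 (mod 36).


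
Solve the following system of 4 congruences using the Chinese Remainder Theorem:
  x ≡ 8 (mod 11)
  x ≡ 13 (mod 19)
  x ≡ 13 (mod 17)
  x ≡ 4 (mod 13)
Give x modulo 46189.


Product of moduli M = 11 · 19 · 17 · 13 = 46189.
Merge one congruence at a time:
  Start: x ≡ 8 (mod 11).
  Combine with x ≡ 13 (mod 19); new modulus lcm = 209.
    Write x = 8 + 11·t and substitute into x ≡ 13 (mod 19): 11·t ≡ 13 − 8 = 5 (mod 19).
    The inverse of 11 mod 19 is 7 (since 11·7 = 77 = 4·19 + 1), so t ≡ 7·5 = 35 ≡ 16 (mod 19).
    Then x = 8 + 11·16 = 184, valid modulo lcm(11, 19) = 209: x ≡ 184 (mod 209).
  Combine with x ≡ 13 (mod 17); new modulus lcm = 3553.
    Write x = 184 + 209·t and substitute into x ≡ 13 (mod 17): 209·t ≡ 13 − 184 = -171 (mod 17).
    Reduce coefficients mod 17: 5·t ≡ 16 (mod 17).
    The inverse of 5 mod 17 is 7 (since 5·7 = 35 = 2·17 + 1), so t ≡ 7·16 = 112 ≡ 10 (mod 17).
    Then x = 184 + 209·10 = 2274, valid modulo lcm(209, 17) = 3553: x ≡ 2274 (mod 3553).
  Combine with x ≡ 4 (mod 13); new modulus lcm = 46189.
    Write x = 2274 + 3553·t and substitute into x ≡ 4 (mod 13): 3553·t ≡ 4 − 2274 = -2270 (mod 13).
    Reduce coefficients mod 13: 4·t ≡ 5 (mod 13).
    The inverse of 4 mod 13 is 10 (since 4·10 = 40 = 3·13 + 1), so t ≡ 10·5 = 50 ≡ 11 (mod 13).
    Then x = 2274 + 3553·11 = 41357, valid modulo lcm(3553, 13) = 46189: x ≡ 41357 (mod 46189).
Verify against each original: 41357 mod 11 = 8, 41357 mod 19 = 13, 41357 mod 17 = 13, 41357 mod 13 = 4.

x ≡ 41357 (mod 46189).


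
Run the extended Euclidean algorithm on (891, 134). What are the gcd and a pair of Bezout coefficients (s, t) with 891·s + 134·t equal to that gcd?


Euclidean algorithm on (891, 134) — divide until remainder is 0:
  891 = 6 · 134 + 87
  134 = 1 · 87 + 47
  87 = 1 · 47 + 40
  47 = 1 · 40 + 7
  40 = 5 · 7 + 5
  7 = 1 · 5 + 2
  5 = 2 · 2 + 1
  2 = 2 · 1 + 0
gcd(891, 134) = 1.
Track Bezout coefficients alongside the remainders: start with r₀ = 891 = a·1 + b·0 (s = 1, t = 0) and r₁ = 134 = a·0 + b·1 (s = 0, t = 1); each new remainder r_{k+1} = r_{k-1} − q_k·r_k inherits s_{k+1} = s_{k-1} − q_k·s_k, t_{k+1} = t_{k-1} − q_k·t_k, so r_k = a·s_k + b·t_k at every step:
  q = 6: r = 87, s = 1 − 6·0 = 1, t = 0 − 6·1 = -6  (check: 891·1 + 134·(-6) = 87)
  q = 1: r = 47, s = 0 − 1·1 = -1, t = 1 − 1·(-6) = 7  (check: 891·(-1) + 134·7 = 47)
  q = 1: r = 40, s = 1 − 1·(-1) = 2, t = -6 − 1·7 = -13  (check: 891·2 + 134·(-13) = 40)
  q = 1: r = 7, s = -1 − 1·2 = -3, t = 7 − 1·(-13) = 20  (check: 891·(-3) + 134·20 = 7)
  q = 5: r = 5, s = 2 − 5·(-3) = 17, t = -13 − 5·20 = -113  (check: 891·17 + 134·(-113) = 5)
  q = 1: r = 2, s = -3 − 1·17 = -20, t = 20 − 1·(-113) = 133  (check: 891·(-20) + 134·133 = 2)
  q = 2: r = 1, s = 17 − 2·(-20) = 57, t = -113 − 2·133 = -379  (check: 891·57 + 134·(-379) = 1)
The row with r = 1 (the gcd) gives the Bezout coefficients s = 57, t = -379.
Result: 891 · (57) + 134 · (-379) = 1.

gcd(891, 134) = 1; s = 57, t = -379 (check: 891·57 + 134·(-379) = 1).


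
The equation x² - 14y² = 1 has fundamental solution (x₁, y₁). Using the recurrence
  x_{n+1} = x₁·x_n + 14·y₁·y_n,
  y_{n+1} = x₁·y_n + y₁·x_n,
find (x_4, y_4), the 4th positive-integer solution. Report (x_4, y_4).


Step 1: Find the fundamental solution (x₁, y₁) of x² - 14y² = 1.
  Expand √14 as a continued fraction. a₀ = ⌊√14⌋ = 3; iterate m_{k+1} = d_k·a_k − m_k, d_{k+1} = (14 − m_{k+1}²)/d_k, a_{k+1} = ⌊(a₀ + m_{k+1})/d_{k+1}⌋ (starting m₀ = 0, d₀ = 1), with convergents p_k = a_k·p_{k-1} + p_{k-2}, q_k = a_k·q_{k-1} + q_{k-2} (p₋₁ = 1, q₋₁ = 0):
  k = 0: a₀ = 3; p₀/q₀ = 3/1; p₀² − 14·q₀² = 9 − 14 = -5.
  k = 1: m = 3, d = 5, a = ⌊(3 + 3)/5⌋ = 1; p/q = (1·3 + 1)/(1·1 + 0) = 4/1; p² − 14·q² = 16 − 14 = 2.
  k = 2: m = 2, d = 2, a = ⌊(3 + 2)/2⌋ = 2; p/q = (2·4 + 3)/(2·1 + 1) = 11/3; p² − 14·q² = 121 − 126 = -5.
  k = 3: m = 2, d = 5, a = ⌊(3 + 2)/5⌋ = 1; p/q = (1·11 + 4)/(1·3 + 1) = 15/4; p² − 14·q² = 225 − 224 = 1.
  The first convergent with p² − 14·q² = 1 gives the fundamental solution (x₁, y₁) = (15, 4).
Step 2: Apply the recurrence (x_{n+1}, y_{n+1}) = (x₁x_n + 14y₁y_n, x₁y_n + y₁x_n) repeatedly.
  From (x_1, y_1) = (15, 4): x_2 = 15·15 + 14·4·4 = 449; y_2 = 15·4 + 4·15 = 120.
  From (x_2, y_2) = (449, 120): x_3 = 15·449 + 14·4·120 = 13455; y_3 = 15·120 + 4·449 = 3596.
  From (x_3, y_3) = (13455, 3596): x_4 = 15·13455 + 14·4·3596 = 403201; y_4 = 15·3596 + 4·13455 = 107760.
Step 3: Verify x_4² - 14·y_4² = 162571046401 - 162571046400 = 1 (should be 1). ✓

(x_1, y_1) = (15, 4); (x_4, y_4) = (403201, 107760).


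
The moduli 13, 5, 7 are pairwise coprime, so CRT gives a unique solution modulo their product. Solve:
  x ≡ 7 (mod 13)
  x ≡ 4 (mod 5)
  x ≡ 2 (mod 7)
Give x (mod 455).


Moduli 13, 5, 7 are pairwise coprime; by CRT there is a unique solution modulo M = 13 · 5 · 7 = 455.
Solve pairwise, accumulating the modulus:
  Start with x ≡ 7 (mod 13).
  Combine with x ≡ 4 (mod 5): since gcd(13, 5) = 1, we get a unique residue mod 65.
    Write x = 7 + 13·t and substitute into x ≡ 4 (mod 5): 13·t ≡ 4 − 7 = -3 (mod 5).
    Reduce coefficients mod 5: 3·t ≡ 2 (mod 5).
    The inverse of 3 mod 5 is 2 (since 3·2 = 6 = 1·5 + 1), so t ≡ 2·2 = 4 ≡ 4 (mod 5).
    Then x = 7 + 13·4 = 59, valid modulo lcm(13, 5) = 65: x ≡ 59 (mod 65).
  Combine with x ≡ 2 (mod 7): since gcd(65, 7) = 1, we get a unique residue mod 455.
    Write x = 59 + 65·t and substitute into x ≡ 2 (mod 7): 65·t ≡ 2 − 59 = -57 (mod 7).
    Reduce coefficients mod 7: 2·t ≡ 6 (mod 7).
    The inverse of 2 mod 7 is 4 (since 2·4 = 8 = 1·7 + 1), so t ≡ 4·6 = 24 ≡ 3 (mod 7).
    Then x = 59 + 65·3 = 254, valid modulo lcm(65, 7) = 455: x ≡ 254 (mod 455).
Verify: 254 mod 13 = 7 ✓, 254 mod 5 = 4 ✓, 254 mod 7 = 2 ✓.

x ≡ 254 (mod 455).


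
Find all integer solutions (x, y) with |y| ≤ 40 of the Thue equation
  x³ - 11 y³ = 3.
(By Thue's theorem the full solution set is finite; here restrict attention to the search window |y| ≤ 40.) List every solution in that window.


The equation is x³ - 11y³ = 3. For fixed y, x³ = 11·y³ + 3, so a solution requires the RHS to be a perfect cube.
Strategy: iterate y from -40 to 40, compute RHS = 11·y³ + 3, and check whether it is a (positive or negative) perfect cube.
Check small values of y:
  y = 0: RHS = 3 is not a perfect cube.
  y = 1: RHS = 14 is not a perfect cube.
  y = -1: RHS = -8 = (-2)³ ⇒ x = -2 works.
  y = 2: RHS = 91 is not a perfect cube.
  y = -2: RHS = -85 is not a perfect cube.
  y = 3: RHS = 300 is not a perfect cube.
  y = -3: RHS = -294 is not a perfect cube.
Continuing the search up to |y| = 40 finds no further solutions beyond those listed.
Collected solutions: (-2, -1).

Solutions (with |y| ≤ 40): (-2, -1).


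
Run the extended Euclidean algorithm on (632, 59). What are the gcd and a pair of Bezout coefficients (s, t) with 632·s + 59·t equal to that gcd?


Euclidean algorithm on (632, 59) — divide until remainder is 0:
  632 = 10 · 59 + 42
  59 = 1 · 42 + 17
  42 = 2 · 17 + 8
  17 = 2 · 8 + 1
  8 = 8 · 1 + 0
gcd(632, 59) = 1.
Track Bezout coefficients alongside the remainders: start with r₀ = 632 = a·1 + b·0 (s = 1, t = 0) and r₁ = 59 = a·0 + b·1 (s = 0, t = 1); each new remainder r_{k+1} = r_{k-1} − q_k·r_k inherits s_{k+1} = s_{k-1} − q_k·s_k, t_{k+1} = t_{k-1} − q_k·t_k, so r_k = a·s_k + b·t_k at every step:
  q = 10: r = 42, s = 1 − 10·0 = 1, t = 0 − 10·1 = -10  (check: 632·1 + 59·(-10) = 42)
  q = 1: r = 17, s = 0 − 1·1 = -1, t = 1 − 1·(-10) = 11  (check: 632·(-1) + 59·11 = 17)
  q = 2: r = 8, s = 1 − 2·(-1) = 3, t = -10 − 2·11 = -32  (check: 632·3 + 59·(-32) = 8)
  q = 2: r = 1, s = -1 − 2·3 = -7, t = 11 − 2·(-32) = 75  (check: 632·(-7) + 59·75 = 1)
The row with r = 1 (the gcd) gives the Bezout coefficients s = -7, t = 75.
Result: 632 · (-7) + 59 · (75) = 1.

gcd(632, 59) = 1; s = -7, t = 75 (check: 632·(-7) + 59·75 = 1).


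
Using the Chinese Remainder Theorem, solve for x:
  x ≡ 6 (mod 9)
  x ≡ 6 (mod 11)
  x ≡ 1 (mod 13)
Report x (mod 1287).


Moduli 9, 11, 13 are pairwise coprime; by CRT there is a unique solution modulo M = 9 · 11 · 13 = 1287.
Solve pairwise, accumulating the modulus:
  Start with x ≡ 6 (mod 9).
  Combine with x ≡ 6 (mod 11): since gcd(9, 11) = 1, we get a unique residue mod 99.
    Write x = 6 + 9·t and substitute into x ≡ 6 (mod 11): 9·t ≡ 6 − 6 = 0 (mod 11).
    The inverse of 9 mod 11 is 5 (since 9·5 = 45 = 4·11 + 1), so t ≡ 5·0 = 0 ≡ 0 (mod 11).
    Then x = 6 + 9·0 = 6, valid modulo lcm(9, 11) = 99: x ≡ 6 (mod 99).
  Combine with x ≡ 1 (mod 13): since gcd(99, 13) = 1, we get a unique residue mod 1287.
    Write x = 6 + 99·t and substitute into x ≡ 1 (mod 13): 99·t ≡ 1 − 6 = -5 (mod 13).
    Reduce coefficients mod 13: 8·t ≡ 8 (mod 13).
    The inverse of 8 mod 13 is 5 (since 8·5 = 40 = 3·13 + 1), so t ≡ 5·8 = 40 ≡ 1 (mod 13).
    Then x = 6 + 99·1 = 105, valid modulo lcm(99, 13) = 1287: x ≡ 105 (mod 1287).
Verify: 105 mod 9 = 6 ✓, 105 mod 11 = 6 ✓, 105 mod 13 = 1 ✓.

x ≡ 105 (mod 1287).


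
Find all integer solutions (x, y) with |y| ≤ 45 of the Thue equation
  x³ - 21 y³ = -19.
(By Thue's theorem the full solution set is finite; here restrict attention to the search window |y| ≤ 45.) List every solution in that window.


The equation is x³ - 21y³ = -19. For fixed y, x³ = 21·y³ − 19, so a solution requires the RHS to be a perfect cube.
Strategy: iterate y from -45 to 45, compute RHS = 21·y³ − 19, and check whether it is a (positive or negative) perfect cube.
Check small values of y:
  y = 0: RHS = -19 is not a perfect cube.
  y = 1: RHS = 2 is not a perfect cube.
  y = -1: RHS = -40 is not a perfect cube.
  y = 2: RHS = 149 is not a perfect cube.
  y = -2: RHS = -187 is not a perfect cube.
  y = 3: RHS = 548 is not a perfect cube.
  y = -3: RHS = -586 is not a perfect cube.
Continuing the search up to |y| = 45 finds no solutions either.
No (x, y) in the scanned range satisfies the equation.

No integer solutions with |y| ≤ 45.


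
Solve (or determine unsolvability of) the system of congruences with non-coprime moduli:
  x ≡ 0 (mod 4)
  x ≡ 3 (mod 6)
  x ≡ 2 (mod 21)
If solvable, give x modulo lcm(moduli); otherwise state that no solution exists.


Moduli 4, 6, 21 are not pairwise coprime, so CRT works modulo lcm(m_i) when all pairwise compatibility conditions hold.
Pairwise compatibility: gcd(m_i, m_j) must divide a_i - a_j for every pair.
Merge one congruence at a time:
  Start: x ≡ 0 (mod 4).
  Combine with x ≡ 3 (mod 6): gcd(4, 6) = 2, and 3 - 0 = 3 is NOT divisible by 2.
    ⇒ system is inconsistent (no integer solution).

No solution (the system is inconsistent).


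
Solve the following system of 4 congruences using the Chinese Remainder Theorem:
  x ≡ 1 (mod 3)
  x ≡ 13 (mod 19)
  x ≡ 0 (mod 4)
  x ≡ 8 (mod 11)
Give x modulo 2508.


Product of moduli M = 3 · 19 · 4 · 11 = 2508.
Merge one congruence at a time:
  Start: x ≡ 1 (mod 3).
  Combine with x ≡ 13 (mod 19); new modulus lcm = 57.
    Write x = 1 + 3·t and substitute into x ≡ 13 (mod 19): 3·t ≡ 13 − 1 = 12 (mod 19).
    The inverse of 3 mod 19 is 13 (since 3·13 = 39 = 2·19 + 1), so t ≡ 13·12 = 156 ≡ 4 (mod 19).
    Then x = 1 + 3·4 = 13, valid modulo lcm(3, 19) = 57: x ≡ 13 (mod 57).
  Combine with x ≡ 0 (mod 4); new modulus lcm = 228.
    Write x = 13 + 57·t and substitute into x ≡ 0 (mod 4): 57·t ≡ 0 − 13 = -13 (mod 4).
    Reduce coefficients mod 4: 1·t ≡ 3 (mod 4).
    So t ≡ 3 (mod 4).
    Then x = 13 + 57·3 = 184, valid modulo lcm(57, 4) = 228: x ≡ 184 (mod 228).
  Combine with x ≡ 8 (mod 11); new modulus lcm = 2508.
    Write x = 184 + 228·t and substitute into x ≡ 8 (mod 11): 228·t ≡ 8 − 184 = -176 (mod 11).
    Reduce coefficients mod 11: 8·t ≡ 0 (mod 11).
    The inverse of 8 mod 11 is 7 (since 8·7 = 56 = 5·11 + 1), so t ≡ 7·0 = 0 ≡ 0 (mod 11).
    Then x = 184 + 228·0 = 184, valid modulo lcm(228, 11) = 2508: x ≡ 184 (mod 2508).
Verify against each original: 184 mod 3 = 1, 184 mod 19 = 13, 184 mod 4 = 0, 184 mod 11 = 8.

x ≡ 184 (mod 2508).


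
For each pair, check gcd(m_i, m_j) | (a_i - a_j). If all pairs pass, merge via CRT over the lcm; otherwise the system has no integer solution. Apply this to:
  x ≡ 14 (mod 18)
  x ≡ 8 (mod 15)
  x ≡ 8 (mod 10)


Moduli 18, 15, 10 are not pairwise coprime, so CRT works modulo lcm(m_i) when all pairwise compatibility conditions hold.
Pairwise compatibility: gcd(m_i, m_j) must divide a_i - a_j for every pair.
Merge one congruence at a time:
  Start: x ≡ 14 (mod 18).
  Combine with x ≡ 8 (mod 15): gcd(18, 15) = 3; 8 - 14 = -6, which IS divisible by 3, so compatible.
    Write x = 14 + 18·t and substitute into x ≡ 8 (mod 15): 18·t ≡ 8 − 14 = -6 (mod 15).
    Divide the congruence (and modulus) by g = 3: 6·t ≡ -2 (mod 5).
    Reduce coefficients mod 5: 1·t ≡ 3 (mod 5).
    So t ≡ 3 (mod 5).
    Then x = 14 + 18·3 = 68, valid modulo lcm(18, 15) = 90: x ≡ 68 (mod 90).
  Combine with x ≡ 8 (mod 10): gcd(90, 10) = 10; 8 - 68 = -60, which IS divisible by 10, so compatible.
    Write x = 68 + 90·t and substitute into x ≡ 8 (mod 10): 90·t ≡ 8 − 68 = -60 (mod 10).
    Divide the congruence (and modulus) by g = 10: 9·t ≡ -6 (mod 1).
    Modulo 1 every t works; take t = 0.
    Then x = 68 + 90·0 = 68, valid modulo lcm(90, 10) = 90: x ≡ 68 (mod 90).
Verify: 68 mod 18 = 14, 68 mod 15 = 8, 68 mod 10 = 8.

x ≡ 68 (mod 90).


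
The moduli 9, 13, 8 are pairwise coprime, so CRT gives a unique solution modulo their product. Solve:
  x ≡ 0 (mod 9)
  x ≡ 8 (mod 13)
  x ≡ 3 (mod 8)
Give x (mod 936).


Moduli 9, 13, 8 are pairwise coprime; by CRT there is a unique solution modulo M = 9 · 13 · 8 = 936.
Solve pairwise, accumulating the modulus:
  Start with x ≡ 0 (mod 9).
  Combine with x ≡ 8 (mod 13): since gcd(9, 13) = 1, we get a unique residue mod 117.
    Write x = 0 + 9·t and substitute into x ≡ 8 (mod 13): 9·t ≡ 8 − 0 = 8 (mod 13).
    The inverse of 9 mod 13 is 3 (since 9·3 = 27 = 2·13 + 1), so t ≡ 3·8 = 24 ≡ 11 (mod 13).
    Then x = 0 + 9·11 = 99, valid modulo lcm(9, 13) = 117: x ≡ 99 (mod 117).
  Combine with x ≡ 3 (mod 8): since gcd(117, 8) = 1, we get a unique residue mod 936.
    Write x = 99 + 117·t and substitute into x ≡ 3 (mod 8): 117·t ≡ 3 − 99 = -96 (mod 8).
    Reduce coefficients mod 8: 5·t ≡ 0 (mod 8).
    The inverse of 5 mod 8 is 5 (since 5·5 = 25 = 3·8 + 1), so t ≡ 5·0 = 0 ≡ 0 (mod 8).
    Then x = 99 + 117·0 = 99, valid modulo lcm(117, 8) = 936: x ≡ 99 (mod 936).
Verify: 99 mod 9 = 0 ✓, 99 mod 13 = 8 ✓, 99 mod 8 = 3 ✓.

x ≡ 99 (mod 936).


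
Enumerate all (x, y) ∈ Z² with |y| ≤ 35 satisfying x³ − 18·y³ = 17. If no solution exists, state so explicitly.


The equation is x³ - 18y³ = 17. For fixed y, x³ = 18·y³ + 17, so a solution requires the RHS to be a perfect cube.
Strategy: iterate y from -35 to 35, compute RHS = 18·y³ + 17, and check whether it is a (positive or negative) perfect cube.
Check small values of y:
  y = 0: RHS = 17 is not a perfect cube.
  y = 1: RHS = 35 is not a perfect cube.
  y = -1: RHS = -1 = (-1)³ ⇒ x = -1 works.
  y = 2: RHS = 161 is not a perfect cube.
  y = -2: RHS = -127 is not a perfect cube.
  y = 3: RHS = 503 is not a perfect cube.
  y = -3: RHS = -469 is not a perfect cube.
Continuing the search up to |y| = 35 finds no further solutions beyond those listed.
Collected solutions: (-1, -1).

Solutions (with |y| ≤ 35): (-1, -1).


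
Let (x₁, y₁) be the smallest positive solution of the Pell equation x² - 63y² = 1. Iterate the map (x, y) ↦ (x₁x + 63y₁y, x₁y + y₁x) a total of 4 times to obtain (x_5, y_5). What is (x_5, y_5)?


Step 1: Find the fundamental solution (x₁, y₁) of x² - 63y² = 1.
  Expand √63 as a continued fraction. a₀ = ⌊√63⌋ = 7; iterate m_{k+1} = d_k·a_k − m_k, d_{k+1} = (63 − m_{k+1}²)/d_k, a_{k+1} = ⌊(a₀ + m_{k+1})/d_{k+1}⌋ (starting m₀ = 0, d₀ = 1), with convergents p_k = a_k·p_{k-1} + p_{k-2}, q_k = a_k·q_{k-1} + q_{k-2} (p₋₁ = 1, q₋₁ = 0):
  k = 0: a₀ = 7; p₀/q₀ = 7/1; p₀² − 63·q₀² = 49 − 63 = -14.
  k = 1: m = 7, d = 14, a = ⌊(7 + 7)/14⌋ = 1; p/q = (1·7 + 1)/(1·1 + 0) = 8/1; p² − 63·q² = 64 − 63 = 1.
  The first convergent with p² − 63·q² = 1 gives the fundamental solution (x₁, y₁) = (8, 1).
Step 2: Apply the recurrence (x_{n+1}, y_{n+1}) = (x₁x_n + 63y₁y_n, x₁y_n + y₁x_n) repeatedly.
  From (x_1, y_1) = (8, 1): x_2 = 8·8 + 63·1·1 = 127; y_2 = 8·1 + 1·8 = 16.
  From (x_2, y_2) = (127, 16): x_3 = 8·127 + 63·1·16 = 2024; y_3 = 8·16 + 1·127 = 255.
  From (x_3, y_3) = (2024, 255): x_4 = 8·2024 + 63·1·255 = 32257; y_4 = 8·255 + 1·2024 = 4064.
  From (x_4, y_4) = (32257, 4064): x_5 = 8·32257 + 63·1·4064 = 514088; y_5 = 8·4064 + 1·32257 = 64769.
Step 3: Verify x_5² - 63·y_5² = 264286471744 - 264286471743 = 1 (should be 1). ✓

(x_1, y_1) = (8, 1); (x_5, y_5) = (514088, 64769).


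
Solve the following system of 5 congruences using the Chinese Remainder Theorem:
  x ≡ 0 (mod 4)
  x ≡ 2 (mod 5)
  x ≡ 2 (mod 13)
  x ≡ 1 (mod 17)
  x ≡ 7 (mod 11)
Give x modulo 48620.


Product of moduli M = 4 · 5 · 13 · 17 · 11 = 48620.
Merge one congruence at a time:
  Start: x ≡ 0 (mod 4).
  Combine with x ≡ 2 (mod 5); new modulus lcm = 20.
    Write x = 0 + 4·t and substitute into x ≡ 2 (mod 5): 4·t ≡ 2 − 0 = 2 (mod 5).
    The inverse of 4 mod 5 is 4 (since 4·4 = 16 = 3·5 + 1), so t ≡ 4·2 = 8 ≡ 3 (mod 5).
    Then x = 0 + 4·3 = 12, valid modulo lcm(4, 5) = 20: x ≡ 12 (mod 20).
  Combine with x ≡ 2 (mod 13); new modulus lcm = 260.
    Write x = 12 + 20·t and substitute into x ≡ 2 (mod 13): 20·t ≡ 2 − 12 = -10 (mod 13).
    Reduce coefficients mod 13: 7·t ≡ 3 (mod 13).
    The inverse of 7 mod 13 is 2 (since 7·2 = 14 = 1·13 + 1), so t ≡ 2·3 = 6 ≡ 6 (mod 13).
    Then x = 12 + 20·6 = 132, valid modulo lcm(20, 13) = 260: x ≡ 132 (mod 260).
  Combine with x ≡ 1 (mod 17); new modulus lcm = 4420.
    Write x = 132 + 260·t and substitute into x ≡ 1 (mod 17): 260·t ≡ 1 − 132 = -131 (mod 17).
    Reduce coefficients mod 17: 5·t ≡ 5 (mod 17).
    The inverse of 5 mod 17 is 7 (since 5·7 = 35 = 2·17 + 1), so t ≡ 7·5 = 35 ≡ 1 (mod 17).
    Then x = 132 + 260·1 = 392, valid modulo lcm(260, 17) = 4420: x ≡ 392 (mod 4420).
  Combine with x ≡ 7 (mod 11); new modulus lcm = 48620.
    Write x = 392 + 4420·t and substitute into x ≡ 7 (mod 11): 4420·t ≡ 7 − 392 = -385 (mod 11).
    Reduce coefficients mod 11: 9·t ≡ 0 (mod 11).
    The inverse of 9 mod 11 is 5 (since 9·5 = 45 = 4·11 + 1), so t ≡ 5·0 = 0 ≡ 0 (mod 11).
    Then x = 392 + 4420·0 = 392, valid modulo lcm(4420, 11) = 48620: x ≡ 392 (mod 48620).
Verify against each original: 392 mod 4 = 0, 392 mod 5 = 2, 392 mod 13 = 2, 392 mod 17 = 1, 392 mod 11 = 7.

x ≡ 392 (mod 48620).


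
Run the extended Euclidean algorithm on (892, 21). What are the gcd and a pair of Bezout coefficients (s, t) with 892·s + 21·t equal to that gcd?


Euclidean algorithm on (892, 21) — divide until remainder is 0:
  892 = 42 · 21 + 10
  21 = 2 · 10 + 1
  10 = 10 · 1 + 0
gcd(892, 21) = 1.
Track Bezout coefficients alongside the remainders: start with r₀ = 892 = a·1 + b·0 (s = 1, t = 0) and r₁ = 21 = a·0 + b·1 (s = 0, t = 1); each new remainder r_{k+1} = r_{k-1} − q_k·r_k inherits s_{k+1} = s_{k-1} − q_k·s_k, t_{k+1} = t_{k-1} − q_k·t_k, so r_k = a·s_k + b·t_k at every step:
  q = 42: r = 10, s = 1 − 42·0 = 1, t = 0 − 42·1 = -42  (check: 892·1 + 21·(-42) = 10)
  q = 2: r = 1, s = 0 − 2·1 = -2, t = 1 − 2·(-42) = 85  (check: 892·(-2) + 21·85 = 1)
The row with r = 1 (the gcd) gives the Bezout coefficients s = -2, t = 85.
Result: 892 · (-2) + 21 · (85) = 1.

gcd(892, 21) = 1; s = -2, t = 85 (check: 892·(-2) + 21·85 = 1).


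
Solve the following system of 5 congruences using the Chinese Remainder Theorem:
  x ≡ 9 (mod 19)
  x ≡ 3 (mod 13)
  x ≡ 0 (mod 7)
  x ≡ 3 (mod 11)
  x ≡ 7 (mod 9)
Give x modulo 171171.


Product of moduli M = 19 · 13 · 7 · 11 · 9 = 171171.
Merge one congruence at a time:
  Start: x ≡ 9 (mod 19).
  Combine with x ≡ 3 (mod 13); new modulus lcm = 247.
    Write x = 9 + 19·t and substitute into x ≡ 3 (mod 13): 19·t ≡ 3 − 9 = -6 (mod 13).
    Reduce coefficients mod 13: 6·t ≡ 7 (mod 13).
    The inverse of 6 mod 13 is 11 (since 6·11 = 66 = 5·13 + 1), so t ≡ 11·7 = 77 ≡ 12 (mod 13).
    Then x = 9 + 19·12 = 237, valid modulo lcm(19, 13) = 247: x ≡ 237 (mod 247).
  Combine with x ≡ 0 (mod 7); new modulus lcm = 1729.
    Write x = 237 + 247·t and substitute into x ≡ 0 (mod 7): 247·t ≡ 0 − 237 = -237 (mod 7).
    Reduce coefficients mod 7: 2·t ≡ 1 (mod 7).
    The inverse of 2 mod 7 is 4 (since 2·4 = 8 = 1·7 + 1), so t ≡ 4·1 = 4 ≡ 4 (mod 7).
    Then x = 237 + 247·4 = 1225, valid modulo lcm(247, 7) = 1729: x ≡ 1225 (mod 1729).
  Combine with x ≡ 3 (mod 11); new modulus lcm = 19019.
    Write x = 1225 + 1729·t and substitute into x ≡ 3 (mod 11): 1729·t ≡ 3 − 1225 = -1222 (mod 11).
    Reduce coefficients mod 11: 2·t ≡ 10 (mod 11).
    The inverse of 2 mod 11 is 6 (since 2·6 = 12 = 1·11 + 1), so t ≡ 6·10 = 60 ≡ 5 (mod 11).
    Then x = 1225 + 1729·5 = 9870, valid modulo lcm(1729, 11) = 19019: x ≡ 9870 (mod 19019).
  Combine with x ≡ 7 (mod 9); new modulus lcm = 171171.
    Write x = 9870 + 19019·t and substitute into x ≡ 7 (mod 9): 19019·t ≡ 7 − 9870 = -9863 (mod 9).
    Reduce coefficients mod 9: 2·t ≡ 1 (mod 9).
    The inverse of 2 mod 9 is 5 (since 2·5 = 10 = 1·9 + 1), so t ≡ 5·1 = 5 ≡ 5 (mod 9).
    Then x = 9870 + 19019·5 = 104965, valid modulo lcm(19019, 9) = 171171: x ≡ 104965 (mod 171171).
Verify against each original: 104965 mod 19 = 9, 104965 mod 13 = 3, 104965 mod 7 = 0, 104965 mod 11 = 3, 104965 mod 9 = 7.

x ≡ 104965 (mod 171171).


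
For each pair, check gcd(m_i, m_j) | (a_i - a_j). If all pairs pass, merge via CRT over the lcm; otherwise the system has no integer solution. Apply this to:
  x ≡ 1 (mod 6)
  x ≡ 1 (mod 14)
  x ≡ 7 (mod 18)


Moduli 6, 14, 18 are not pairwise coprime, so CRT works modulo lcm(m_i) when all pairwise compatibility conditions hold.
Pairwise compatibility: gcd(m_i, m_j) must divide a_i - a_j for every pair.
Merge one congruence at a time:
  Start: x ≡ 1 (mod 6).
  Combine with x ≡ 1 (mod 14): gcd(6, 14) = 2; 1 - 1 = 0, which IS divisible by 2, so compatible.
    Write x = 1 + 6·t and substitute into x ≡ 1 (mod 14): 6·t ≡ 1 − 1 = 0 (mod 14).
    Divide the congruence (and modulus) by g = 2: 3·t ≡ 0 (mod 7).
    The inverse of 3 mod 7 is 5 (since 3·5 = 15 = 2·7 + 1), so t ≡ 5·0 = 0 ≡ 0 (mod 7).
    Then x = 1 + 6·0 = 1, valid modulo lcm(6, 14) = 42: x ≡ 1 (mod 42).
  Combine with x ≡ 7 (mod 18): gcd(42, 18) = 6; 7 - 1 = 6, which IS divisible by 6, so compatible.
    Write x = 1 + 42·t and substitute into x ≡ 7 (mod 18): 42·t ≡ 7 − 1 = 6 (mod 18).
    Divide the congruence (and modulus) by g = 6: 7·t ≡ 1 (mod 3).
    Reduce coefficients mod 3: 1·t ≡ 1 (mod 3).
    So t ≡ 1 (mod 3).
    Then x = 1 + 42·1 = 43, valid modulo lcm(42, 18) = 126: x ≡ 43 (mod 126).
Verify: 43 mod 6 = 1, 43 mod 14 = 1, 43 mod 18 = 7.

x ≡ 43 (mod 126).


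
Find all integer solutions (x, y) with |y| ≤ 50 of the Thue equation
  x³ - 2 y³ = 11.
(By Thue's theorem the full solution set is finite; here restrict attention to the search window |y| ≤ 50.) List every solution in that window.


The equation is x³ - 2y³ = 11. For fixed y, x³ = 2·y³ + 11, so a solution requires the RHS to be a perfect cube.
Strategy: iterate y from -50 to 50, compute RHS = 2·y³ + 11, and check whether it is a (positive or negative) perfect cube.
Check small values of y:
  y = 0: RHS = 11 is not a perfect cube.
  y = 1: RHS = 13 is not a perfect cube.
  y = -1: RHS = 9 is not a perfect cube.
  y = 2: RHS = 27 = (3)³ ⇒ x = 3 works.
  y = -2: RHS = -5 is not a perfect cube.
  y = 3: RHS = 65 is not a perfect cube.
  y = -3: RHS = -43 is not a perfect cube.
Continuing the search up to |y| = 50 finds no further solutions beyond those listed.
Collected solutions: (3, 2).

Solutions (with |y| ≤ 50): (3, 2).


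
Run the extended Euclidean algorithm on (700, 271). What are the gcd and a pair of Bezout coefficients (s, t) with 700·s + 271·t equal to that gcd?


Euclidean algorithm on (700, 271) — divide until remainder is 0:
  700 = 2 · 271 + 158
  271 = 1 · 158 + 113
  158 = 1 · 113 + 45
  113 = 2 · 45 + 23
  45 = 1 · 23 + 22
  23 = 1 · 22 + 1
  22 = 22 · 1 + 0
gcd(700, 271) = 1.
Track Bezout coefficients alongside the remainders: start with r₀ = 700 = a·1 + b·0 (s = 1, t = 0) and r₁ = 271 = a·0 + b·1 (s = 0, t = 1); each new remainder r_{k+1} = r_{k-1} − q_k·r_k inherits s_{k+1} = s_{k-1} − q_k·s_k, t_{k+1} = t_{k-1} − q_k·t_k, so r_k = a·s_k + b·t_k at every step:
  q = 2: r = 158, s = 1 − 2·0 = 1, t = 0 − 2·1 = -2  (check: 700·1 + 271·(-2) = 158)
  q = 1: r = 113, s = 0 − 1·1 = -1, t = 1 − 1·(-2) = 3  (check: 700·(-1) + 271·3 = 113)
  q = 1: r = 45, s = 1 − 1·(-1) = 2, t = -2 − 1·3 = -5  (check: 700·2 + 271·(-5) = 45)
  q = 2: r = 23, s = -1 − 2·2 = -5, t = 3 − 2·(-5) = 13  (check: 700·(-5) + 271·13 = 23)
  q = 1: r = 22, s = 2 − 1·(-5) = 7, t = -5 − 1·13 = -18  (check: 700·7 + 271·(-18) = 22)
  q = 1: r = 1, s = -5 − 1·7 = -12, t = 13 − 1·(-18) = 31  (check: 700·(-12) + 271·31 = 1)
The row with r = 1 (the gcd) gives the Bezout coefficients s = -12, t = 31.
Result: 700 · (-12) + 271 · (31) = 1.

gcd(700, 271) = 1; s = -12, t = 31 (check: 700·(-12) + 271·31 = 1).


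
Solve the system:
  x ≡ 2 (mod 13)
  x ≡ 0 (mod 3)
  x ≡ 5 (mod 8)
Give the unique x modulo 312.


Moduli 13, 3, 8 are pairwise coprime; by CRT there is a unique solution modulo M = 13 · 3 · 8 = 312.
Solve pairwise, accumulating the modulus:
  Start with x ≡ 2 (mod 13).
  Combine with x ≡ 0 (mod 3): since gcd(13, 3) = 1, we get a unique residue mod 39.
    Write x = 2 + 13·t and substitute into x ≡ 0 (mod 3): 13·t ≡ 0 − 2 = -2 (mod 3).
    Reduce coefficients mod 3: 1·t ≡ 1 (mod 3).
    So t ≡ 1 (mod 3).
    Then x = 2 + 13·1 = 15, valid modulo lcm(13, 3) = 39: x ≡ 15 (mod 39).
  Combine with x ≡ 5 (mod 8): since gcd(39, 8) = 1, we get a unique residue mod 312.
    Write x = 15 + 39·t and substitute into x ≡ 5 (mod 8): 39·t ≡ 5 − 15 = -10 (mod 8).
    Reduce coefficients mod 8: 7·t ≡ 6 (mod 8).
    The inverse of 7 mod 8 is 7 (since 7·7 = 49 = 6·8 + 1), so t ≡ 7·6 = 42 ≡ 2 (mod 8).
    Then x = 15 + 39·2 = 93, valid modulo lcm(39, 8) = 312: x ≡ 93 (mod 312).
Verify: 93 mod 13 = 2 ✓, 93 mod 3 = 0 ✓, 93 mod 8 = 5 ✓.

x ≡ 93 (mod 312).


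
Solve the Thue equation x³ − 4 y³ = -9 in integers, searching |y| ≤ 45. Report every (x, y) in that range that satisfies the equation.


The equation is x³ - 4y³ = -9. For fixed y, x³ = 4·y³ − 9, so a solution requires the RHS to be a perfect cube.
Strategy: iterate y from -45 to 45, compute RHS = 4·y³ − 9, and check whether it is a (positive or negative) perfect cube.
Check small values of y:
  y = 0: RHS = -9 is not a perfect cube.
  y = 1: RHS = -5 is not a perfect cube.
  y = -1: RHS = -13 is not a perfect cube.
  y = 2: RHS = 23 is not a perfect cube.
  y = -2: RHS = -41 is not a perfect cube.
  y = 3: RHS = 99 is not a perfect cube.
  y = -3: RHS = -117 is not a perfect cube.
Continuing the search up to |y| = 45 finds no solutions either.
No (x, y) in the scanned range satisfies the equation.

No integer solutions with |y| ≤ 45.


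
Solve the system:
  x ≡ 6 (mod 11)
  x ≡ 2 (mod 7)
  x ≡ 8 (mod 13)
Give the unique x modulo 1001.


Moduli 11, 7, 13 are pairwise coprime; by CRT there is a unique solution modulo M = 11 · 7 · 13 = 1001.
Solve pairwise, accumulating the modulus:
  Start with x ≡ 6 (mod 11).
  Combine with x ≡ 2 (mod 7): since gcd(11, 7) = 1, we get a unique residue mod 77.
    Write x = 6 + 11·t and substitute into x ≡ 2 (mod 7): 11·t ≡ 2 − 6 = -4 (mod 7).
    Reduce coefficients mod 7: 4·t ≡ 3 (mod 7).
    The inverse of 4 mod 7 is 2 (since 4·2 = 8 = 1·7 + 1), so t ≡ 2·3 = 6 ≡ 6 (mod 7).
    Then x = 6 + 11·6 = 72, valid modulo lcm(11, 7) = 77: x ≡ 72 (mod 77).
  Combine with x ≡ 8 (mod 13): since gcd(77, 13) = 1, we get a unique residue mod 1001.
    Write x = 72 + 77·t and substitute into x ≡ 8 (mod 13): 77·t ≡ 8 − 72 = -64 (mod 13).
    Reduce coefficients mod 13: 12·t ≡ 1 (mod 13).
    The inverse of 12 mod 13 is 12 (since 12·12 = 144 = 11·13 + 1), so t ≡ 12·1 = 12 ≡ 12 (mod 13).
    Then x = 72 + 77·12 = 996, valid modulo lcm(77, 13) = 1001: x ≡ 996 (mod 1001).
Verify: 996 mod 11 = 6 ✓, 996 mod 7 = 2 ✓, 996 mod 13 = 8 ✓.

x ≡ 996 (mod 1001).


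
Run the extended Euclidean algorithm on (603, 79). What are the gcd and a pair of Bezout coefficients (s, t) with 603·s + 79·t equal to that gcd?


Euclidean algorithm on (603, 79) — divide until remainder is 0:
  603 = 7 · 79 + 50
  79 = 1 · 50 + 29
  50 = 1 · 29 + 21
  29 = 1 · 21 + 8
  21 = 2 · 8 + 5
  8 = 1 · 5 + 3
  5 = 1 · 3 + 2
  3 = 1 · 2 + 1
  2 = 2 · 1 + 0
gcd(603, 79) = 1.
Track Bezout coefficients alongside the remainders: start with r₀ = 603 = a·1 + b·0 (s = 1, t = 0) and r₁ = 79 = a·0 + b·1 (s = 0, t = 1); each new remainder r_{k+1} = r_{k-1} − q_k·r_k inherits s_{k+1} = s_{k-1} − q_k·s_k, t_{k+1} = t_{k-1} − q_k·t_k, so r_k = a·s_k + b·t_k at every step:
  q = 7: r = 50, s = 1 − 7·0 = 1, t = 0 − 7·1 = -7  (check: 603·1 + 79·(-7) = 50)
  q = 1: r = 29, s = 0 − 1·1 = -1, t = 1 − 1·(-7) = 8  (check: 603·(-1) + 79·8 = 29)
  q = 1: r = 21, s = 1 − 1·(-1) = 2, t = -7 − 1·8 = -15  (check: 603·2 + 79·(-15) = 21)
  q = 1: r = 8, s = -1 − 1·2 = -3, t = 8 − 1·(-15) = 23  (check: 603·(-3) + 79·23 = 8)
  q = 2: r = 5, s = 2 − 2·(-3) = 8, t = -15 − 2·23 = -61  (check: 603·8 + 79·(-61) = 5)
  q = 1: r = 3, s = -3 − 1·8 = -11, t = 23 − 1·(-61) = 84  (check: 603·(-11) + 79·84 = 3)
  q = 1: r = 2, s = 8 − 1·(-11) = 19, t = -61 − 1·84 = -145  (check: 603·19 + 79·(-145) = 2)
  q = 1: r = 1, s = -11 − 1·19 = -30, t = 84 − 1·(-145) = 229  (check: 603·(-30) + 79·229 = 1)
The row with r = 1 (the gcd) gives the Bezout coefficients s = -30, t = 229.
Result: 603 · (-30) + 79 · (229) = 1.

gcd(603, 79) = 1; s = -30, t = 229 (check: 603·(-30) + 79·229 = 1).


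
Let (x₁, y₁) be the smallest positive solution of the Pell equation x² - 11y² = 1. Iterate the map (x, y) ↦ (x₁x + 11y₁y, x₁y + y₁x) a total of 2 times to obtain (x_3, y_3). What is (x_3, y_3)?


Step 1: Find the fundamental solution (x₁, y₁) of x² - 11y² = 1.
  Expand √11 as a continued fraction. a₀ = ⌊√11⌋ = 3; iterate m_{k+1} = d_k·a_k − m_k, d_{k+1} = (11 − m_{k+1}²)/d_k, a_{k+1} = ⌊(a₀ + m_{k+1})/d_{k+1}⌋ (starting m₀ = 0, d₀ = 1), with convergents p_k = a_k·p_{k-1} + p_{k-2}, q_k = a_k·q_{k-1} + q_{k-2} (p₋₁ = 1, q₋₁ = 0):
  k = 0: a₀ = 3; p₀/q₀ = 3/1; p₀² − 11·q₀² = 9 − 11 = -2.
  k = 1: m = 3, d = 2, a = ⌊(3 + 3)/2⌋ = 3; p/q = (3·3 + 1)/(3·1 + 0) = 10/3; p² − 11·q² = 100 − 99 = 1.
  The first convergent with p² − 11·q² = 1 gives the fundamental solution (x₁, y₁) = (10, 3).
Step 2: Apply the recurrence (x_{n+1}, y_{n+1}) = (x₁x_n + 11y₁y_n, x₁y_n + y₁x_n) repeatedly.
  From (x_1, y_1) = (10, 3): x_2 = 10·10 + 11·3·3 = 199; y_2 = 10·3 + 3·10 = 60.
  From (x_2, y_2) = (199, 60): x_3 = 10·199 + 11·3·60 = 3970; y_3 = 10·60 + 3·199 = 1197.
Step 3: Verify x_3² - 11·y_3² = 15760900 - 15760899 = 1 (should be 1). ✓

(x_1, y_1) = (10, 3); (x_3, y_3) = (3970, 1197).


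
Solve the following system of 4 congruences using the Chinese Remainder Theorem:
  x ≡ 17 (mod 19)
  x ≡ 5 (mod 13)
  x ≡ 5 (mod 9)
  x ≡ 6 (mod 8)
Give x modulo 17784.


Product of moduli M = 19 · 13 · 9 · 8 = 17784.
Merge one congruence at a time:
  Start: x ≡ 17 (mod 19).
  Combine with x ≡ 5 (mod 13); new modulus lcm = 247.
    Write x = 17 + 19·t and substitute into x ≡ 5 (mod 13): 19·t ≡ 5 − 17 = -12 (mod 13).
    Reduce coefficients mod 13: 6·t ≡ 1 (mod 13).
    The inverse of 6 mod 13 is 11 (since 6·11 = 66 = 5·13 + 1), so t ≡ 11·1 = 11 ≡ 11 (mod 13).
    Then x = 17 + 19·11 = 226, valid modulo lcm(19, 13) = 247: x ≡ 226 (mod 247).
  Combine with x ≡ 5 (mod 9); new modulus lcm = 2223.
    Write x = 226 + 247·t and substitute into x ≡ 5 (mod 9): 247·t ≡ 5 − 226 = -221 (mod 9).
    Reduce coefficients mod 9: 4·t ≡ 4 (mod 9).
    The inverse of 4 mod 9 is 7 (since 4·7 = 28 = 3·9 + 1), so t ≡ 7·4 = 28 ≡ 1 (mod 9).
    Then x = 226 + 247·1 = 473, valid modulo lcm(247, 9) = 2223: x ≡ 473 (mod 2223).
  Combine with x ≡ 6 (mod 8); new modulus lcm = 17784.
    Write x = 473 + 2223·t and substitute into x ≡ 6 (mod 8): 2223·t ≡ 6 − 473 = -467 (mod 8).
    Reduce coefficients mod 8: 7·t ≡ 5 (mod 8).
    The inverse of 7 mod 8 is 7 (since 7·7 = 49 = 6·8 + 1), so t ≡ 7·5 = 35 ≡ 3 (mod 8).
    Then x = 473 + 2223·3 = 7142, valid modulo lcm(2223, 8) = 17784: x ≡ 7142 (mod 17784).
Verify against each original: 7142 mod 19 = 17, 7142 mod 13 = 5, 7142 mod 9 = 5, 7142 mod 8 = 6.

x ≡ 7142 (mod 17784).


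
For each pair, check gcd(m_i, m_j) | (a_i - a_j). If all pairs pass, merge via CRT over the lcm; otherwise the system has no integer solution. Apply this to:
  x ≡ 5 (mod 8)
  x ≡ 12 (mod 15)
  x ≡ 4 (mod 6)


Moduli 8, 15, 6 are not pairwise coprime, so CRT works modulo lcm(m_i) when all pairwise compatibility conditions hold.
Pairwise compatibility: gcd(m_i, m_j) must divide a_i - a_j for every pair.
Merge one congruence at a time:
  Start: x ≡ 5 (mod 8).
  Combine with x ≡ 12 (mod 15): gcd(8, 15) = 1; 12 - 5 = 7, which IS divisible by 1, so compatible.
    Write x = 5 + 8·t and substitute into x ≡ 12 (mod 15): 8·t ≡ 12 − 5 = 7 (mod 15).
    The inverse of 8 mod 15 is 2 (since 8·2 = 16 = 1·15 + 1), so t ≡ 2·7 = 14 ≡ 14 (mod 15).
    Then x = 5 + 8·14 = 117, valid modulo lcm(8, 15) = 120: x ≡ 117 (mod 120).
  Combine with x ≡ 4 (mod 6): gcd(120, 6) = 6, and 4 - 117 = -113 is NOT divisible by 6.
    ⇒ system is inconsistent (no integer solution).

No solution (the system is inconsistent).


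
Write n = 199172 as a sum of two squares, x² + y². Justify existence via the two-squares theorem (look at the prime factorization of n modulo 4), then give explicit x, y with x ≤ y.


Step 1: Factor n = 199172 = 2^2 · 17 · 29 · 101.
Step 2: Check the mod-4 condition on each prime factor: 2 = 2 (special); 17 ≡ 1 (mod 4), exponent 1; 29 ≡ 1 (mod 4), exponent 1; 101 ≡ 1 (mod 4), exponent 1.
All primes ≡ 3 (mod 4) appear to even exponent (or don't appear), so by the two-squares theorem n IS expressible as a sum of two squares.
Step 3: Build a representation. Group n = k² · m with k = 2 and m = 17 · 29 · 101 = 49793 (a product of primes ≡ 1 (mod 4)); a representation of m scales to one of n via (k·x)² + (k·y)² = k²(x² + y²). Each prime p ≡ 1 (mod 4) is itself a sum of two squares; find a² by testing p − a² for a perfect square:
  17: 17 − 1² = 16 = 4² ⇒ 17 = 1² + 4².
  29: 29 − 1² = 28, 29 − 2² = 25 = 5² ⇒ 29 = 2² + 5².
  101: 101 − 1² = 100 = 10² ⇒ 101 = 1² + 10².
  Combine using the Brahmagupta–Fibonacci identity (a² + b²)(c² + d²) = (ac − bd)² + (ad + bc)² = (ac + bd)² + (ad − bc)²:
  17 · 29 = 493: from (1² + 4²)(2² + 5²), take (1·2 − 4·5, 1·5 + 4·2) = (2 − 20, 5 + 8) = (-18, 13); dropping signs (only squares matter) gives (18, 13); check 18² + 13² = 324 + 169 = 493 ✓.
  493 · 101 = 49793: from (18² + 13²)(1² + 10²), take (18·1 − 13·10, 18·10 + 13·1) = (18 − 130, 180 + 13) = (-112, 193); dropping signs (only squares matter) gives (112, 193); check 112² + 193² = 12544 + 37249 = 49793 ✓.
  Scale by k = 2: (2·112, 2·193) = (224, 386).
Step 4: Order so x ≤ y and verify: 224² + 386² = 50176 + 148996 = 199172 = n. ✓

n = 199172 = 224² + 386² (one valid representation with x ≤ y).


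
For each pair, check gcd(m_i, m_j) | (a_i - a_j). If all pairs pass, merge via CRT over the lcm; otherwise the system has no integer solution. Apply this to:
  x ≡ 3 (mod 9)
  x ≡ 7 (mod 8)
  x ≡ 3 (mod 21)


Moduli 9, 8, 21 are not pairwise coprime, so CRT works modulo lcm(m_i) when all pairwise compatibility conditions hold.
Pairwise compatibility: gcd(m_i, m_j) must divide a_i - a_j for every pair.
Merge one congruence at a time:
  Start: x ≡ 3 (mod 9).
  Combine with x ≡ 7 (mod 8): gcd(9, 8) = 1; 7 - 3 = 4, which IS divisible by 1, so compatible.
    Write x = 3 + 9·t and substitute into x ≡ 7 (mod 8): 9·t ≡ 7 − 3 = 4 (mod 8).
    Reduce coefficients mod 8: 1·t ≡ 4 (mod 8).
    So t ≡ 4 (mod 8).
    Then x = 3 + 9·4 = 39, valid modulo lcm(9, 8) = 72: x ≡ 39 (mod 72).
  Combine with x ≡ 3 (mod 21): gcd(72, 21) = 3; 3 - 39 = -36, which IS divisible by 3, so compatible.
    Write x = 39 + 72·t and substitute into x ≡ 3 (mod 21): 72·t ≡ 3 − 39 = -36 (mod 21).
    Divide the congruence (and modulus) by g = 3: 24·t ≡ -12 (mod 7).
    Reduce coefficients mod 7: 3·t ≡ 2 (mod 7).
    The inverse of 3 mod 7 is 5 (since 3·5 = 15 = 2·7 + 1), so t ≡ 5·2 = 10 ≡ 3 (mod 7).
    Then x = 39 + 72·3 = 255, valid modulo lcm(72, 21) = 504: x ≡ 255 (mod 504).
Verify: 255 mod 9 = 3, 255 mod 8 = 7, 255 mod 21 = 3.

x ≡ 255 (mod 504).
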